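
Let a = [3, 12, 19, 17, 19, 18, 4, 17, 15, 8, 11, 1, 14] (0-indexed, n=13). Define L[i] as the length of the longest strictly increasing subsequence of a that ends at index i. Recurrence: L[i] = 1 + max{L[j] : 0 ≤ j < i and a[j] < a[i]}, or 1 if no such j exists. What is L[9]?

   i    0    1    2    3    4    5    6    7    8    9   10   11   12
a[i]    3   12   19   17   19   18    4   17   15    8   11    1   14
L[i]    1    2    3    3    4    4    2    3    3    3    4    1    5

3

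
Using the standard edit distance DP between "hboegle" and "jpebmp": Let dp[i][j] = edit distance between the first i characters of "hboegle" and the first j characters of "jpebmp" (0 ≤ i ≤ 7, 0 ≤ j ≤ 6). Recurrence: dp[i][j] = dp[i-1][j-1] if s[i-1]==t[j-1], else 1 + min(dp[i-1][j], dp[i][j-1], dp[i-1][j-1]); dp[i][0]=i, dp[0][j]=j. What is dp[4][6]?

   ''  j  p  e  b  m  p
''  0  1  2  3  4  5  6
 h  1  1  2  3  4  5  6
 b  2  2  2  3  3  4  5
 o  3  3  3  3  4  4  5
 e  4  4  4  3  4  5  5
 g  5  5  5  4  4  5  6
 l  6  6  6  5  5  5  6
 e  7  7  7  6  6  6  6

5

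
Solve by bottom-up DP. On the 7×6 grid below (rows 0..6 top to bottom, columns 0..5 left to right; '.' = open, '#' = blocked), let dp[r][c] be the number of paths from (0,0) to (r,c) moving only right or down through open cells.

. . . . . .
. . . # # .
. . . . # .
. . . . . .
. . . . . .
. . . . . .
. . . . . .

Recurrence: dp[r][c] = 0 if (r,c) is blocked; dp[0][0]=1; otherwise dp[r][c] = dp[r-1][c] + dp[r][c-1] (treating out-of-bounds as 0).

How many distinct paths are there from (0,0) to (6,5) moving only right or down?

r\c   0   1   2   3   4   5
  0   1   1   1   1   1   1
  1   1   2   3   0   0   1
  2   1   3   6   6   0   1
  3   1   4  10  16  16  17
  4   1   5  15  31  47  64
  5   1   6  21  52  99 163
  6   1   7  28  80 179 342

342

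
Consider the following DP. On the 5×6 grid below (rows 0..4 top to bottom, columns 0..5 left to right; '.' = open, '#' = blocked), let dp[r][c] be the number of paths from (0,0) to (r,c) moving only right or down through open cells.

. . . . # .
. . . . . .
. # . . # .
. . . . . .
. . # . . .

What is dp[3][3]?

r\c   0   1   2   3   4   5
  0   1   1   1   1   0   0
  1   1   2   3   4   4   4
  2   1   0   3   7   0   4
  3   1   1   4  11  11  15
  4   1   2   0  11  22  37

11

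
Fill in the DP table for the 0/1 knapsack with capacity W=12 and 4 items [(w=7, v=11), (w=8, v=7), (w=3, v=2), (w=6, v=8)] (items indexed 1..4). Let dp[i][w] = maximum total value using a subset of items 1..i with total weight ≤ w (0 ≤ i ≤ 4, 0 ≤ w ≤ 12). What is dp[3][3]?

2

i\w   0   1   2   3   4   5   6   7   8   9  10  11  12
  0   0   0   0   0   0   0   0   0   0   0   0   0   0
  1   0   0   0   0   0   0   0  11  11  11  11  11  11
  2   0   0   0   0   0   0   0  11  11  11  11  11  11
  3   0   0   0   2   2   2   2  11  11  11  13  13  13
  4   0   0   0   2   2   2   8  11  11  11  13  13  13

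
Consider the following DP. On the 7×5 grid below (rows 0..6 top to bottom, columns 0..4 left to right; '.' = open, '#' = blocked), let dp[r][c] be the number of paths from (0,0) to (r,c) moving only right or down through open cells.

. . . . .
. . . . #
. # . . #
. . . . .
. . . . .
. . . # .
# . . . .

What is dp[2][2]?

r\c   0   1   2   3   4
  0   1   1   1   1   1
  1   1   2   3   4   0
  2   1   0   3   7   0
  3   1   1   4  11  11
  4   1   2   6  17  28
  5   1   3   9   0  28
  6   0   3  12  12  40

3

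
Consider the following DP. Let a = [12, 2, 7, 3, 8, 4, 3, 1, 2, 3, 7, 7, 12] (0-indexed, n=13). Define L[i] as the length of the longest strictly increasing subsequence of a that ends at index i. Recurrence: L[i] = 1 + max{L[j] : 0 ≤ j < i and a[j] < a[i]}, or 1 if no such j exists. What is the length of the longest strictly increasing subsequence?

   i    0    1    2    3    4    5    6    7    8    9   10   11   12
a[i]   12    2    7    3    8    4    3    1    2    3    7    7   12
L[i]    1    1    2    2    3    3    2    1    2    3    4    4    5

5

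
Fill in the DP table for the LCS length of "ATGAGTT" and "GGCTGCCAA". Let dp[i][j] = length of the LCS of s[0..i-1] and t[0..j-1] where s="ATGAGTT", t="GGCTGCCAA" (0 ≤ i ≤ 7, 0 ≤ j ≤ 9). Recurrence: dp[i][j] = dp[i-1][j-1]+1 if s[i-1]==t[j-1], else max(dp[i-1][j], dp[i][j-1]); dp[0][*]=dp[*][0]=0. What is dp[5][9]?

3

   ''  G  G  C  T  G  C  C  A  A
''  0  0  0  0  0  0  0  0  0  0
 A  0  0  0  0  0  0  0  0  1  1
 T  0  0  0  0  1  1  1  1  1  1
 G  0  1  1  1  1  2  2  2  2  2
 A  0  1  1  1  1  2  2  2  3  3
 G  0  1  2  2  2  2  2  2  3  3
 T  0  1  2  2  3  3  3  3  3  3
 T  0  1  2  2  3  3  3  3  3  3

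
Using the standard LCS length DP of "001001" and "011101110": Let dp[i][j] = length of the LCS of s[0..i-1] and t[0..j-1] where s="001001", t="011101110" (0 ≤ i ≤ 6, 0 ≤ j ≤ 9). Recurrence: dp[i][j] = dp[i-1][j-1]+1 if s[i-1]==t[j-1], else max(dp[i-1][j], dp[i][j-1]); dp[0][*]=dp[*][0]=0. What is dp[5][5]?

3

   ''  0  1  1  1  0  1  1  1  0
''  0  0  0  0  0  0  0  0  0  0
 0  0  1  1  1  1  1  1  1  1  1
 0  0  1  1  1  1  2  2  2  2  2
 1  0  1  2  2  2  2  3  3  3  3
 0  0  1  2  2  2  3  3  3  3  4
 0  0  1  2  2  2  3  3  3  3  4
 1  0  1  2  3  3  3  4  4  4  4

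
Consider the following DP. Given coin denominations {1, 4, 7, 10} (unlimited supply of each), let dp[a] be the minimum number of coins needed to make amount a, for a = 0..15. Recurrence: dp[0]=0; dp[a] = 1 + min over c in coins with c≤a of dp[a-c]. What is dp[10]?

1

 a  0  1  2  3  4  5  6  7  8  9 10 11 12 13 14 15
dp  0  1  2  3  1  2  3  1  2  3  1  2  3  4  2  3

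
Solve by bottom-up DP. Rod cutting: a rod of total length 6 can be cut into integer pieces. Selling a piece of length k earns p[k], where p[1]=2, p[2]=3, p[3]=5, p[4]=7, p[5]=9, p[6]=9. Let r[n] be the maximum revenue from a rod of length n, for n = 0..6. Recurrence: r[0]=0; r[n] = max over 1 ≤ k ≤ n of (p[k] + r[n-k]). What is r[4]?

   n    0    1    2    3    4    5    6
r[n]    0    2    4    6    8   10   12

8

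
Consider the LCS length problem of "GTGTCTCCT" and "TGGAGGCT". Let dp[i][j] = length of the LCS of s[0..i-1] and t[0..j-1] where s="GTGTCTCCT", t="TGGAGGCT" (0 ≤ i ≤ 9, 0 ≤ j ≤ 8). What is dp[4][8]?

   ''  T  G  G  A  G  G  C  T
''  0  0  0  0  0  0  0  0  0
 G  0  0  1  1  1  1  1  1  1
 T  0  1  1  1  1  1  1  1  2
 G  0  1  2  2  2  2  2  2  2
 T  0  1  2  2  2  2  2  2  3
 C  0  1  2  2  2  2  2  3  3
 T  0  1  2  2  2  2  2  3  4
 C  0  1  2  2  2  2  2  3  4
 C  0  1  2  2  2  2  2  3  4
 T  0  1  2  2  2  2  2  3  4

3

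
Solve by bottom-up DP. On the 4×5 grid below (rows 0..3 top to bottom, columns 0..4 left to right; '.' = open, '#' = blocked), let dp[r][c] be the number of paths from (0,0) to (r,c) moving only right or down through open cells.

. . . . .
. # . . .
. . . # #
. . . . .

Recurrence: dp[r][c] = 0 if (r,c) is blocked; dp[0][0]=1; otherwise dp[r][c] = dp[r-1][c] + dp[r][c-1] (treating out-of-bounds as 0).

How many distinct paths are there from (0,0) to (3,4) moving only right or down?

4

r\c   0   1   2   3   4
  0   1   1   1   1   1
  1   1   0   1   2   3
  2   1   1   2   0   0
  3   1   2   4   4   4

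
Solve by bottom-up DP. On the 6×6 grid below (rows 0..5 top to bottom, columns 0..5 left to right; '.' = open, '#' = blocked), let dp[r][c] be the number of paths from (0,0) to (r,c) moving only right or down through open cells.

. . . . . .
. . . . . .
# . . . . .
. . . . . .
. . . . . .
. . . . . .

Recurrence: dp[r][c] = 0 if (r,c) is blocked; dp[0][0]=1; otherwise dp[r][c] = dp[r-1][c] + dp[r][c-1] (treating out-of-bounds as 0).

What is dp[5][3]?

r\c   0   1   2   3   4   5
  0   1   1   1   1   1   1
  1   1   2   3   4   5   6
  2   0   2   5   9  14  20
  3   0   2   7  16  30  50
  4   0   2   9  25  55 105
  5   0   2  11  36  91 196

36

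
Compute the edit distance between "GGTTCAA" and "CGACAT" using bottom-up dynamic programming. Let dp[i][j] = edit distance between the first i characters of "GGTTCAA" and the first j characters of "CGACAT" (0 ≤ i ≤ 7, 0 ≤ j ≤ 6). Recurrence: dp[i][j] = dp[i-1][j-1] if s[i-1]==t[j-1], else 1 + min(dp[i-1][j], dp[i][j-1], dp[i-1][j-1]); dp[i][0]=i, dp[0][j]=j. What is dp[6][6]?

   ''  C  G  A  C  A  T
''  0  1  2  3  4  5  6
 G  1  1  1  2  3  4  5
 G  2  2  1  2  3  4  5
 T  3  3  2  2  3  4  4
 T  4  4  3  3  3  4  4
 C  5  4  4  4  3  4  5
 A  6  5  5  4  4  3  4
 A  7  6  6  5  5  4  4

4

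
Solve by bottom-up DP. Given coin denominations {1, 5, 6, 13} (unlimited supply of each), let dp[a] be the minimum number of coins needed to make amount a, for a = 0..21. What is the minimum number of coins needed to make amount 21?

4

 a  0  1  2  3  4  5  6  7  8  9 10 11 12 13 14 15 16 17 18 19 20 21
dp  0  1  2  3  4  1  1  2  3  4  2  2  2  1  2  3  3  3  2  2  3  4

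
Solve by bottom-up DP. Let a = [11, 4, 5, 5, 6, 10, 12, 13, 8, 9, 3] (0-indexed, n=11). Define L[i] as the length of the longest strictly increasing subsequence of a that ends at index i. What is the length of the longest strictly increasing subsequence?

6

   i    0    1    2    3    4    5    6    7    8    9   10
a[i]   11    4    5    5    6   10   12   13    8    9    3
L[i]    1    1    2    2    3    4    5    6    4    5    1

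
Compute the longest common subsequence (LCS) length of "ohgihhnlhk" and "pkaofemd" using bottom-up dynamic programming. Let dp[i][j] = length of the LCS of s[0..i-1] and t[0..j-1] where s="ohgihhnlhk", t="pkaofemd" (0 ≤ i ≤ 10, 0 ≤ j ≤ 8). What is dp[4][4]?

   ''  p  k  a  o  f  e  m  d
''  0  0  0  0  0  0  0  0  0
 o  0  0  0  0  1  1  1  1  1
 h  0  0  0  0  1  1  1  1  1
 g  0  0  0  0  1  1  1  1  1
 i  0  0  0  0  1  1  1  1  1
 h  0  0  0  0  1  1  1  1  1
 h  0  0  0  0  1  1  1  1  1
 n  0  0  0  0  1  1  1  1  1
 l  0  0  0  0  1  1  1  1  1
 h  0  0  0  0  1  1  1  1  1
 k  0  0  1  1  1  1  1  1  1

1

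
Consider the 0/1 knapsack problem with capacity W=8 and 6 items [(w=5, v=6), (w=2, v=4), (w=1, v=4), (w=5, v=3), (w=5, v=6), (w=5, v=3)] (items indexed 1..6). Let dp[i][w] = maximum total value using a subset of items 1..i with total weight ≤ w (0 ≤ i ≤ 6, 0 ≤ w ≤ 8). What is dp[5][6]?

10

i\w   0   1   2   3   4   5   6   7   8
  0   0   0   0   0   0   0   0   0   0
  1   0   0   0   0   0   6   6   6   6
  2   0   0   4   4   4   6   6  10  10
  3   0   4   4   8   8   8  10  10  14
  4   0   4   4   8   8   8  10  10  14
  5   0   4   4   8   8   8  10  10  14
  6   0   4   4   8   8   8  10  10  14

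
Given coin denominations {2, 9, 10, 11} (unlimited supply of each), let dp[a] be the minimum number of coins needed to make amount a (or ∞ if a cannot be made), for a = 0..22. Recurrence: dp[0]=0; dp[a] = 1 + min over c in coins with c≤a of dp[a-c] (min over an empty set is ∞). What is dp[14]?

 a  0  1  2  3  4  5  6  7  8  9 10 11 12 13 14 15 16 17 18 19 20 21 22
dp  0  -  1  -  2  -  3  -  4  1  1  1  2  2  3  3  4  4  2  2  2  2  2
(- denotes ∞ / unreachable)

3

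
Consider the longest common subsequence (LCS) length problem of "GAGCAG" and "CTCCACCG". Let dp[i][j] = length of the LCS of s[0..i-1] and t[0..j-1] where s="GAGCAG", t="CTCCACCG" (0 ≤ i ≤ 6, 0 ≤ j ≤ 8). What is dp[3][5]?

1

   ''  C  T  C  C  A  C  C  G
''  0  0  0  0  0  0  0  0  0
 G  0  0  0  0  0  0  0  0  1
 A  0  0  0  0  0  1  1  1  1
 G  0  0  0  0  0  1  1  1  2
 C  0  1  1  1  1  1  2  2  2
 A  0  1  1  1  1  2  2  2  2
 G  0  1  1  1  1  2  2  2  3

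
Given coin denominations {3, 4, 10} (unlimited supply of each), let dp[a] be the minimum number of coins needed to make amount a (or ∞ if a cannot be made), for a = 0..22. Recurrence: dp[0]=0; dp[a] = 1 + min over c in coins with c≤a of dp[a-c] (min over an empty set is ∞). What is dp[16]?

 a  0  1  2  3  4  5  6  7  8  9 10 11 12 13 14 15 16 17 18 19 20 21 22
dp  0  -  -  1  1  -  2  2  2  3  1  3  3  2  2  4  3  3  3  4  2  4  4
(- denotes ∞ / unreachable)

3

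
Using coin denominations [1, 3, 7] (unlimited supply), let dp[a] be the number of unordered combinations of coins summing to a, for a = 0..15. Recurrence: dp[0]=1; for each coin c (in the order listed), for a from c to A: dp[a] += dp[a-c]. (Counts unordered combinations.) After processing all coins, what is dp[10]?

after  coin     0     1     2     3     4     5     6     7     8     9    10    11    12    13    14    15
          1     1     1     1     1     1     1     1     1     1     1     1     1     1     1     1     1
          3     1     1     1     2     2     2     3     3     3     4     4     4     5     5     5     6
          7     1     1     1     2     2     2     3     4     4     5     6     6     7     8     9    10

6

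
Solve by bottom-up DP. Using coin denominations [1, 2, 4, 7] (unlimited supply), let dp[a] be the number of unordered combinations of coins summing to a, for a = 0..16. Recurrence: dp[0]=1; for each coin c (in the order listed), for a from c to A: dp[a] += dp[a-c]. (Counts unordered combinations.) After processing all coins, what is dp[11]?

after  coin     0     1     2     3     4     5     6     7     8     9    10    11    12    13    14    15    16
          1     1     1     1     1     1     1     1     1     1     1     1     1     1     1     1     1     1
          2     1     1     2     2     3     3     4     4     5     5     6     6     7     7     8     8     9
          4     1     1     2     2     4     4     6     6     9     9    12    12    16    16    20    20    25
          7     1     1     2     2     4     4     6     7    10    11    14    16    20    22    27    30    36

16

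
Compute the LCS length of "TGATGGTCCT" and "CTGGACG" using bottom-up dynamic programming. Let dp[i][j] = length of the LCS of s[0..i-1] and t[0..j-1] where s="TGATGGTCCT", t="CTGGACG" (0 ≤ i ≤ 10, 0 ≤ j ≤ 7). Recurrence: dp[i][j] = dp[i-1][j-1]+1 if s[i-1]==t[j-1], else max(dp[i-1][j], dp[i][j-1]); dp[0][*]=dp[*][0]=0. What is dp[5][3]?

   ''  C  T  G  G  A  C  G
''  0  0  0  0  0  0  0  0
 T  0  0  1  1  1  1  1  1
 G  0  0  1  2  2  2  2  2
 A  0  0  1  2  2  3  3  3
 T  0  0  1  2  2  3  3  3
 G  0  0  1  2  3  3  3  4
 G  0  0  1  2  3  3  3  4
 T  0  0  1  2  3  3  3  4
 C  0  1  1  2  3  3  4  4
 C  0  1  1  2  3  3  4  4
 T  0  1  2  2  3  3  4  4

2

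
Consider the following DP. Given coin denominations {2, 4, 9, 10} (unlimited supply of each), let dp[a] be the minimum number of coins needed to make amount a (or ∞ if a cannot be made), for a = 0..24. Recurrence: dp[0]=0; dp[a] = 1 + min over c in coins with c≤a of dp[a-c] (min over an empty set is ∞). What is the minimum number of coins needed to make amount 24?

 a  0  1  2  3  4  5  6  7  8  9 10 11 12 13 14 15 16 17 18 19 20 21 22 23 24
dp  0  -  1  -  1  -  2  -  2  1  1  2  2  2  2  3  3  3  2  2  2  3  3  3  3
(- denotes ∞ / unreachable)

3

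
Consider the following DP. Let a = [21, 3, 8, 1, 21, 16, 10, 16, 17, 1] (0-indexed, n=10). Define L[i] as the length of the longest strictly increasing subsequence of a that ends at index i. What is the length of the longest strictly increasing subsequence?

5

   i    0    1    2    3    4    5    6    7    8    9
a[i]   21    3    8    1   21   16   10   16   17    1
L[i]    1    1    2    1    3    3    3    4    5    1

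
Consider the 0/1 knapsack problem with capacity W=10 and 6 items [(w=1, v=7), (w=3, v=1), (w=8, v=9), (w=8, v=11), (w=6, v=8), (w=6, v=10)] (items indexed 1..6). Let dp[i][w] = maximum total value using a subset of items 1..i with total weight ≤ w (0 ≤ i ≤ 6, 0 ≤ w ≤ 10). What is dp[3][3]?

i\w   0   1   2   3   4   5   6   7   8   9  10
  0   0   0   0   0   0   0   0   0   0   0   0
  1   0   7   7   7   7   7   7   7   7   7   7
  2   0   7   7   7   8   8   8   8   8   8   8
  3   0   7   7   7   8   8   8   8   9  16  16
  4   0   7   7   7   8   8   8   8  11  18  18
  5   0   7   7   7   8   8   8  15  15  18  18
  6   0   7   7   7   8   8  10  17  17  18  18

7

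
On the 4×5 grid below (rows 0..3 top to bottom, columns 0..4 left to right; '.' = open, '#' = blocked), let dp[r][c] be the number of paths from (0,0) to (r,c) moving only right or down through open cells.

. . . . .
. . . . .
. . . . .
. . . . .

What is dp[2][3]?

r\c   0   1   2   3   4
  0   1   1   1   1   1
  1   1   2   3   4   5
  2   1   3   6  10  15
  3   1   4  10  20  35

10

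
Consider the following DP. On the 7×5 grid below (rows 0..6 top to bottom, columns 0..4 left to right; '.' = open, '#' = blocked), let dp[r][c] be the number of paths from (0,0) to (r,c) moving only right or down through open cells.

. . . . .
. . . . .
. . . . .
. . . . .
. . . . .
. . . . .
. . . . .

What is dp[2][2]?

6

r\c   0   1   2   3   4
  0   1   1   1   1   1
  1   1   2   3   4   5
  2   1   3   6  10  15
  3   1   4  10  20  35
  4   1   5  15  35  70
  5   1   6  21  56 126
  6   1   7  28  84 210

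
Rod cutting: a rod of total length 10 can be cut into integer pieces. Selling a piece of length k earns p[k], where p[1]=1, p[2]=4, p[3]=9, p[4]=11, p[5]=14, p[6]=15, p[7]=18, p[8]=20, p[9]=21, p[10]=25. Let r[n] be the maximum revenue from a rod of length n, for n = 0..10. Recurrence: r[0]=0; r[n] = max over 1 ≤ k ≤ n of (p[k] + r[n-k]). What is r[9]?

27

   n    0    1    2    3    4    5    6    7    8    9   10
r[n]    0    1    4    9   11   14   18   20   23   27   29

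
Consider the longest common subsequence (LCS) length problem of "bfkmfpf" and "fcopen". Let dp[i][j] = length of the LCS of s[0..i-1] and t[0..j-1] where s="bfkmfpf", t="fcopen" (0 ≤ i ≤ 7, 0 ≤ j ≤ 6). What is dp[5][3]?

1

   ''  f  c  o  p  e  n
''  0  0  0  0  0  0  0
 b  0  0  0  0  0  0  0
 f  0  1  1  1  1  1  1
 k  0  1  1  1  1  1  1
 m  0  1  1  1  1  1  1
 f  0  1  1  1  1  1  1
 p  0  1  1  1  2  2  2
 f  0  1  1  1  2  2  2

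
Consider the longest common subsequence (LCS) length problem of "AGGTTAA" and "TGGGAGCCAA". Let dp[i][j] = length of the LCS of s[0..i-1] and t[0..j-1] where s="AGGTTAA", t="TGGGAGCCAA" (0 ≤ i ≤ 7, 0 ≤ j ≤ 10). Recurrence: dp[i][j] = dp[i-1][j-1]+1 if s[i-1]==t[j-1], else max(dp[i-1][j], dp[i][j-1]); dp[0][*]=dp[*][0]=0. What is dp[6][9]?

   ''  T  G  G  G  A  G  C  C  A  A
''  0  0  0  0  0  0  0  0  0  0  0
 A  0  0  0  0  0  1  1  1  1  1  1
 G  0  0  1  1  1  1  2  2  2  2  2
 G  0  0  1  2  2  2  2  2  2  2  2
 T  0  1  1  2  2  2  2  2  2  2  2
 T  0  1  1  2  2  2  2  2  2  2  2
 A  0  1  1  2  2  3  3  3  3  3  3
 A  0  1  1  2  2  3  3  3  3  4  4

3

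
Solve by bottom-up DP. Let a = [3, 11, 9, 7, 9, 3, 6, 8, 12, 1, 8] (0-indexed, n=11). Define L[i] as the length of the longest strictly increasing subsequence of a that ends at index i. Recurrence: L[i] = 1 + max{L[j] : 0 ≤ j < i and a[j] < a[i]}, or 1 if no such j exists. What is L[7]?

3

   i    0    1    2    3    4    5    6    7    8    9   10
a[i]    3   11    9    7    9    3    6    8   12    1    8
L[i]    1    2    2    2    3    1    2    3    4    1    3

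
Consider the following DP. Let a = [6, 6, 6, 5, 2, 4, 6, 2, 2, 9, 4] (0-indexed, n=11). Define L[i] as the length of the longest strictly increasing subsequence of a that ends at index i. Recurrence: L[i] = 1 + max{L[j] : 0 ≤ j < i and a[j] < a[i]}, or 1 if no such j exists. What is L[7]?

   i    0    1    2    3    4    5    6    7    8    9   10
a[i]    6    6    6    5    2    4    6    2    2    9    4
L[i]    1    1    1    1    1    2    3    1    1    4    2

1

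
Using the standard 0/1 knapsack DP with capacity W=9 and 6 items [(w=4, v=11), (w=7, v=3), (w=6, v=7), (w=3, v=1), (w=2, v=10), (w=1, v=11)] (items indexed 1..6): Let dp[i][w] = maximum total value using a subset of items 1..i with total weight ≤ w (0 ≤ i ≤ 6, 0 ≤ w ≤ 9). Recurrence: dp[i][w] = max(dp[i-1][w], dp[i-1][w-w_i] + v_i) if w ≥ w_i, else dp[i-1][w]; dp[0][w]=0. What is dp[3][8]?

i\w   0   1   2   3   4   5   6   7   8   9
  0   0   0   0   0   0   0   0   0   0   0
  1   0   0   0   0  11  11  11  11  11  11
  2   0   0   0   0  11  11  11  11  11  11
  3   0   0   0   0  11  11  11  11  11  11
  4   0   0   0   1  11  11  11  12  12  12
  5   0   0  10  10  11  11  21  21  21  22
  6   0  11  11  21  21  22  22  32  32  32

11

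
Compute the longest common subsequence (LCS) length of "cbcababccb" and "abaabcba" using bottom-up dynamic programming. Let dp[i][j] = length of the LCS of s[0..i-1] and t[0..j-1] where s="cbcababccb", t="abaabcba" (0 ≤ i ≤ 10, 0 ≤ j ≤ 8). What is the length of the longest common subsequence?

6

   ''  a  b  a  a  b  c  b  a
''  0  0  0  0  0  0  0  0  0
 c  0  0  0  0  0  0  1  1  1
 b  0  0  1  1  1  1  1  2  2
 c  0  0  1  1  1  1  2  2  2
 a  0  1  1  2  2  2  2  2  3
 b  0  1  2  2  2  3  3  3  3
 a  0  1  2  3  3  3  3  3  4
 b  0  1  2  3  3  4  4  4  4
 c  0  1  2  3  3  4  5  5  5
 c  0  1  2  3  3  4  5  5  5
 b  0  1  2  3  3  4  5  6  6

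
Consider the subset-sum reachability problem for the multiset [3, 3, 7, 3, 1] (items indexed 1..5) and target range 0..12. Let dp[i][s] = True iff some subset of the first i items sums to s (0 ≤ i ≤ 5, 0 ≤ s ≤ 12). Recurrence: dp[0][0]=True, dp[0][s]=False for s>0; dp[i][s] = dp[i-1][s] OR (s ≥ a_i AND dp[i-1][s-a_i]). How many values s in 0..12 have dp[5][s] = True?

10

i\s   0   1   2   3   4   5   6   7   8   9  10  11  12
  0   T   F   F   F   F   F   F   F   F   F   F   F   F
  1   T   F   F   T   F   F   F   F   F   F   F   F   F
  2   T   F   F   T   F   F   T   F   F   F   F   F   F
  3   T   F   F   T   F   F   T   T   F   F   T   F   F
  4   T   F   F   T   F   F   T   T   F   T   T   F   F
  5   T   T   F   T   T   F   T   T   T   T   T   T   F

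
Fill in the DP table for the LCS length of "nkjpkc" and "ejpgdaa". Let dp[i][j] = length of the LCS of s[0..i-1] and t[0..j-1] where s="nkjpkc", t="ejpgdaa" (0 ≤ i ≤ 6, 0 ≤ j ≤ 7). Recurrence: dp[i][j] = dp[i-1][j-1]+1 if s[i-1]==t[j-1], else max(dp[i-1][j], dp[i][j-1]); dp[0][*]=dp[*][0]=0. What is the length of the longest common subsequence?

2

   ''  e  j  p  g  d  a  a
''  0  0  0  0  0  0  0  0
 n  0  0  0  0  0  0  0  0
 k  0  0  0  0  0  0  0  0
 j  0  0  1  1  1  1  1  1
 p  0  0  1  2  2  2  2  2
 k  0  0  1  2  2  2  2  2
 c  0  0  1  2  2  2  2  2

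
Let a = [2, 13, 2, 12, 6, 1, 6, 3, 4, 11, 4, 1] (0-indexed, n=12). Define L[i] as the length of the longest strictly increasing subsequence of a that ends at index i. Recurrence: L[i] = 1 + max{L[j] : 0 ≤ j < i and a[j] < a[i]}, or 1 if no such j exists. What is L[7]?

   i    0    1    2    3    4    5    6    7    8    9   10   11
a[i]    2   13    2   12    6    1    6    3    4   11    4    1
L[i]    1    2    1    2    2    1    2    2    3    4    3    1

2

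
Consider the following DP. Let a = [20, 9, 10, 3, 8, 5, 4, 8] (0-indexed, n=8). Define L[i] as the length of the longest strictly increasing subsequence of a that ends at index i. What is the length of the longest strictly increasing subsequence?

3

   i    0    1    2    3    4    5    6    7
a[i]   20    9   10    3    8    5    4    8
L[i]    1    1    2    1    2    2    2    3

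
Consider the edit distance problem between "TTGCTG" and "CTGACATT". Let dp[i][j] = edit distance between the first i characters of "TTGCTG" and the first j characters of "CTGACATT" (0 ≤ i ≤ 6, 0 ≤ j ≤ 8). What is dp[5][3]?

3

   ''  C  T  G  A  C  A  T  T
''  0  1  2  3  4  5  6  7  8
 T  1  1  1  2  3  4  5  6  7
 T  2  2  1  2  3  4  5  5  6
 G  3  3  2  1  2  3  4  5  6
 C  4  3  3  2  2  2  3  4  5
 T  5  4  3  3  3  3  3  3  4
 G  6  5  4  3  4  4  4  4  4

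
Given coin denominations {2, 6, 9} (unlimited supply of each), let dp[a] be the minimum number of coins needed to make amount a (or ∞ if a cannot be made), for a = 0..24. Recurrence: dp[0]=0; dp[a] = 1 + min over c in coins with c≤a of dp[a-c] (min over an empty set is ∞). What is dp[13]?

 a  0  1  2  3  4  5  6  7  8  9 10 11 12 13 14 15 16 17 18 19 20 21 22 23 24
dp  0  -  1  -  2  -  1  -  2  1  3  2  2  3  3  2  4  3  2  4  3  3  4  4  3
(- denotes ∞ / unreachable)

3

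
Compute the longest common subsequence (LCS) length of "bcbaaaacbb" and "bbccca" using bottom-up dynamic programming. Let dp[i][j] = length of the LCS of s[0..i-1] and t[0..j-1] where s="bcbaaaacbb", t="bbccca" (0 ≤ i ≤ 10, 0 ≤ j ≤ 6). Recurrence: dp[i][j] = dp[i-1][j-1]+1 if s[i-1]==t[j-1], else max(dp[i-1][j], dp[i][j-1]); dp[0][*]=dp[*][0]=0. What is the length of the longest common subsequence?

   ''  b  b  c  c  c  a
''  0  0  0  0  0  0  0
 b  0  1  1  1  1  1  1
 c  0  1  1  2  2  2  2
 b  0  1  2  2  2  2  2
 a  0  1  2  2  2  2  3
 a  0  1  2  2  2  2  3
 a  0  1  2  2  2  2  3
 a  0  1  2  2  2  2  3
 c  0  1  2  3  3  3  3
 b  0  1  2  3  3  3  3
 b  0  1  2  3  3  3  3

3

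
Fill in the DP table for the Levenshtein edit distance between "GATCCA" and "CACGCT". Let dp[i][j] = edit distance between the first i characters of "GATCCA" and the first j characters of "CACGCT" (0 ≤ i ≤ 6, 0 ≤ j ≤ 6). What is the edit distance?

   ''  C  A  C  G  C  T
''  0  1  2  3  4  5  6
 G  1  1  2  3  3  4  5
 A  2  2  1  2  3  4  5
 T  3  3  2  2  3  4  4
 C  4  3  3  2  3  3  4
 C  5  4  4  3  3  3  4
 A  6  5  4  4  4  4  4

4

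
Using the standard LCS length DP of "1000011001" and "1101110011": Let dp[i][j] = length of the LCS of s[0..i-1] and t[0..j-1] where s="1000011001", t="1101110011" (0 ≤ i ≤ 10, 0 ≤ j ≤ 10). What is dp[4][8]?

4

   ''  1  1  0  1  1  1  0  0  1  1
''  0  0  0  0  0  0  0  0  0  0  0
 1  0  1  1  1  1  1  1  1  1  1  1
 0  0  1  1  2  2  2  2  2  2  2  2
 0  0  1  1  2  2  2  2  3  3  3  3
 0  0  1  1  2  2  2  2  3  4  4  4
 0  0  1  1  2  2  2  2  3  4  4  4
 1  0  1  2  2  3  3  3  3  4  5  5
 1  0  1  2  2  3  4  4  4  4  5  6
 0  0  1  2  3  3  4  4  5  5  5  6
 0  0  1  2  3  3  4  4  5  6  6  6
 1  0  1  2  3  4  4  5  5  6  7  7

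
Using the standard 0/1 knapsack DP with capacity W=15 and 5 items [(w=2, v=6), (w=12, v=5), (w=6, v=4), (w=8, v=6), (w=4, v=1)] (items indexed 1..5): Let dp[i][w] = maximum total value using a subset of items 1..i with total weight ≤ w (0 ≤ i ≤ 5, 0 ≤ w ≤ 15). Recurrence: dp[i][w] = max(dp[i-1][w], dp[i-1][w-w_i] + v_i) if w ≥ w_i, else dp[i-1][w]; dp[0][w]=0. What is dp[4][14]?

12

i\w   0   1   2   3   4   5   6   7   8   9  10  11  12  13  14  15
  0   0   0   0   0   0   0   0   0   0   0   0   0   0   0   0   0
  1   0   0   6   6   6   6   6   6   6   6   6   6   6   6   6   6
  2   0   0   6   6   6   6   6   6   6   6   6   6   6   6  11  11
  3   0   0   6   6   6   6   6   6  10  10  10  10  10  10  11  11
  4   0   0   6   6   6   6   6   6  10  10  12  12  12  12  12  12
  5   0   0   6   6   6   6   7   7  10  10  12  12  12  12  13  13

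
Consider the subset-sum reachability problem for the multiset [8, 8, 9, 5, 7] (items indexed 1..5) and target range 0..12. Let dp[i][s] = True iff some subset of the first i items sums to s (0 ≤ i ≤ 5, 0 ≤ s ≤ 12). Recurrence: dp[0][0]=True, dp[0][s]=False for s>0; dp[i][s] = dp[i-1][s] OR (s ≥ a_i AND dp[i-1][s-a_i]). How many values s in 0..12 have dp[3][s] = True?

i\s   0   1   2   3   4   5   6   7   8   9  10  11  12
  0   T   F   F   F   F   F   F   F   F   F   F   F   F
  1   T   F   F   F   F   F   F   F   T   F   F   F   F
  2   T   F   F   F   F   F   F   F   T   F   F   F   F
  3   T   F   F   F   F   F   F   F   T   T   F   F   F
  4   T   F   F   F   F   T   F   F   T   T   F   F   F
  5   T   F   F   F   F   T   F   T   T   T   F   F   T

3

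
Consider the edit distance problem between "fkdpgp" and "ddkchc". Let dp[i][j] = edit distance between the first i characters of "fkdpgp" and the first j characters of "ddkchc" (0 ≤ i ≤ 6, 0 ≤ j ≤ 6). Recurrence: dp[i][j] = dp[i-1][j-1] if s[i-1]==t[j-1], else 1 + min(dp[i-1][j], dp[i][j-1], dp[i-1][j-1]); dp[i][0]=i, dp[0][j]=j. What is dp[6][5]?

   ''  d  d  k  c  h  c
''  0  1  2  3  4  5  6
 f  1  1  2  3  4  5  6
 k  2  2  2  2  3  4  5
 d  3  2  2  3  3  4  5
 p  4  3  3  3  4  4  5
 g  5  4  4  4  4  5  5
 p  6  5  5  5  5  5  6

5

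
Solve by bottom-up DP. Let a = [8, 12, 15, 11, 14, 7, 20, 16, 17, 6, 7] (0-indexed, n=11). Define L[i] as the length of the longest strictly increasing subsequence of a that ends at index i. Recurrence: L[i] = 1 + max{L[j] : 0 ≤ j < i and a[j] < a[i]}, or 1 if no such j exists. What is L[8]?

   i    0    1    2    3    4    5    6    7    8    9   10
a[i]    8   12   15   11   14    7   20   16   17    6    7
L[i]    1    2    3    2    3    1    4    4    5    1    2

5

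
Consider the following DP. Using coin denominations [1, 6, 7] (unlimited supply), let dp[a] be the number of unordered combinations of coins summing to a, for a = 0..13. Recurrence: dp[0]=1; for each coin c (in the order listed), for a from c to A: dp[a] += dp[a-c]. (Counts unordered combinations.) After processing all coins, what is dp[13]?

5

after  coin     0     1     2     3     4     5     6     7     8     9    10    11    12    13
          1     1     1     1     1     1     1     1     1     1     1     1     1     1     1
          6     1     1     1     1     1     1     2     2     2     2     2     2     3     3
          7     1     1     1     1     1     1     2     3     3     3     3     3     4     5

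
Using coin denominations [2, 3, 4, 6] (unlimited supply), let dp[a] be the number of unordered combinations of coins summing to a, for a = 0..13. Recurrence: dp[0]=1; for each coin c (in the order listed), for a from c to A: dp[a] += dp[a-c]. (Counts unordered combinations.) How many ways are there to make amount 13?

7

after  coin     0     1     2     3     4     5     6     7     8     9    10    11    12    13
          2     1     0     1     0     1     0     1     0     1     0     1     0     1     0
          3     1     0     1     1     1     1     2     1     2     2     2     2     3     2
          4     1     0     1     1     2     1     3     2     4     3     5     4     7     5
          6     1     0     1     1     2     1     4     2     5     4     7     5    11     7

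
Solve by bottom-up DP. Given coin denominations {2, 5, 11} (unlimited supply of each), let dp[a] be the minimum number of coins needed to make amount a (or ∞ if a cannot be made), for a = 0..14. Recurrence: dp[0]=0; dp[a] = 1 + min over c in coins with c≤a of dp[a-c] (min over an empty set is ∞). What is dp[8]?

 a  0  1  2  3  4  5  6  7  8  9 10 11 12 13 14
dp  0  -  1  -  2  1  3  2  4  3  2  1  3  2  4
(- denotes ∞ / unreachable)

4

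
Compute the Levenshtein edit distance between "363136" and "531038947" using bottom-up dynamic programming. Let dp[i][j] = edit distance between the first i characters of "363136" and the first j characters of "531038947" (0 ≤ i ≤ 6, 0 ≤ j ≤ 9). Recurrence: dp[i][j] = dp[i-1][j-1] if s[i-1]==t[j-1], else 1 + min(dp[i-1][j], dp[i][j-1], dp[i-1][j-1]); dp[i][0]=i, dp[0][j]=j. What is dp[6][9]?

7

   ''  5  3  1  0  3  8  9  4  7
''  0  1  2  3  4  5  6  7  8  9
 3  1  1  1  2  3  4  5  6  7  8
 6  2  2  2  2  3  4  5  6  7  8
 3  3  3  2  3  3  3  4  5  6  7
 1  4  4  3  2  3  4  4  5  6  7
 3  5  5  4  3  3  3  4  5  6  7
 6  6  6  5  4  4  4  4  5  6  7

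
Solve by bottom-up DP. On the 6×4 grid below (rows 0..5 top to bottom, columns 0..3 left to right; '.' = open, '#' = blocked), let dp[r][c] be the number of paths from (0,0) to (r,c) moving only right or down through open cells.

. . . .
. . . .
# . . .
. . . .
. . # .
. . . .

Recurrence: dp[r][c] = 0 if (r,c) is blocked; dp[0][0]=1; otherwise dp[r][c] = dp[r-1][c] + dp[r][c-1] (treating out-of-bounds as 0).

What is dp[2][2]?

5

r\c   0   1   2   3
  0   1   1   1   1
  1   1   2   3   4
  2   0   2   5   9
  3   0   2   7  16
  4   0   2   0  16
  5   0   2   2  18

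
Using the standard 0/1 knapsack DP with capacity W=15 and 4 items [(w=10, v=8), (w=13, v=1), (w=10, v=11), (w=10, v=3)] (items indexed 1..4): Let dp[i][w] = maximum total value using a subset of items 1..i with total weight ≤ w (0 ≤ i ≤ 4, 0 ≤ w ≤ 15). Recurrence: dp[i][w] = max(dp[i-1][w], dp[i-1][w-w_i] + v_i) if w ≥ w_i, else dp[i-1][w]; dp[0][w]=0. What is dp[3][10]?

11

i\w   0   1   2   3   4   5   6   7   8   9  10  11  12  13  14  15
  0   0   0   0   0   0   0   0   0   0   0   0   0   0   0   0   0
  1   0   0   0   0   0   0   0   0   0   0   8   8   8   8   8   8
  2   0   0   0   0   0   0   0   0   0   0   8   8   8   8   8   8
  3   0   0   0   0   0   0   0   0   0   0  11  11  11  11  11  11
  4   0   0   0   0   0   0   0   0   0   0  11  11  11  11  11  11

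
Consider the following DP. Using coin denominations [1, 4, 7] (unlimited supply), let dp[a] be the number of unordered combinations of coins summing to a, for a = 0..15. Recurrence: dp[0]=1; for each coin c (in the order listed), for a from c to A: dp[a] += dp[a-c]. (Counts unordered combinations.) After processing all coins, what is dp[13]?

after  coin     0     1     2     3     4     5     6     7     8     9    10    11    12    13    14    15
          1     1     1     1     1     1     1     1     1     1     1     1     1     1     1     1     1
          4     1     1     1     1     2     2     2     2     3     3     3     3     4     4     4     4
          7     1     1     1     1     2     2     2     3     4     4     4     5     6     6     7     8

6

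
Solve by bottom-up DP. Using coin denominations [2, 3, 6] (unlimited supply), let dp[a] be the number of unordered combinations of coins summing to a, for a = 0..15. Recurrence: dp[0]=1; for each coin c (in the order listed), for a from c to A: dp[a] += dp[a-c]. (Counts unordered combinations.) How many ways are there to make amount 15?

6

after  coin     0     1     2     3     4     5     6     7     8     9    10    11    12    13    14    15
          2     1     0     1     0     1     0     1     0     1     0     1     0     1     0     1     0
          3     1     0     1     1     1     1     2     1     2     2     2     2     3     2     3     3
          6     1     0     1     1     1     1     3     1     3     3     3     3     6     3     6     6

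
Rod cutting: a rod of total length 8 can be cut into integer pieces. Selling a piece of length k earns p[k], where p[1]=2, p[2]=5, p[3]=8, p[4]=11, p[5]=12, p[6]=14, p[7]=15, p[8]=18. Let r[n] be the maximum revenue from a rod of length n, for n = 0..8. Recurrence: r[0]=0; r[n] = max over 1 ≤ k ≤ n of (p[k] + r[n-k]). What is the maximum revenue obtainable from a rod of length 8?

22

   n    0    1    2    3    4    5    6    7    8
r[n]    0    2    5    8   11   13   16   19   22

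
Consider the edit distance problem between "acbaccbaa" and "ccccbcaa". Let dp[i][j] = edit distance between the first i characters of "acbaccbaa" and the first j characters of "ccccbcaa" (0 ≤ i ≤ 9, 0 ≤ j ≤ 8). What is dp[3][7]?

   ''  c  c  c  c  b  c  a  a
''  0  1  2  3  4  5  6  7  8
 a  1  1  2  3  4  5  6  6  7
 c  2  1  1  2  3  4  5  6  7
 b  3  2  2  2  3  3  4  5  6
 a  4  3  3  3  3  4  4  4  5
 c  5  4  3  3  3  4  4  5  5
 c  6  5  4  3  3  4  4  5  6
 b  7  6  5  4  4  3  4  5  6
 a  8  7  6  5  5  4  4  4  5
 a  9  8  7  6  6  5  5  4  4

5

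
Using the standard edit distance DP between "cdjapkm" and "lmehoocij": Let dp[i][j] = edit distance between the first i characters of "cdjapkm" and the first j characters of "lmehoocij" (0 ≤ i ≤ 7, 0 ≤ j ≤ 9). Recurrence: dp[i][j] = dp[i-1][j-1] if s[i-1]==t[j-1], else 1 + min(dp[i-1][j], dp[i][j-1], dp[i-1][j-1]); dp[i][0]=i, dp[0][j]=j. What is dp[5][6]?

6

   ''  l  m  e  h  o  o  c  i  j
''  0  1  2  3  4  5  6  7  8  9
 c  1  1  2  3  4  5  6  6  7  8
 d  2  2  2  3  4  5  6  7  7  8
 j  3  3  3  3  4  5  6  7  8  7
 a  4  4  4  4  4  5  6  7  8  8
 p  5  5  5  5  5  5  6  7  8  9
 k  6  6  6  6  6  6  6  7  8  9
 m  7  7  6  7  7  7  7  7  8  9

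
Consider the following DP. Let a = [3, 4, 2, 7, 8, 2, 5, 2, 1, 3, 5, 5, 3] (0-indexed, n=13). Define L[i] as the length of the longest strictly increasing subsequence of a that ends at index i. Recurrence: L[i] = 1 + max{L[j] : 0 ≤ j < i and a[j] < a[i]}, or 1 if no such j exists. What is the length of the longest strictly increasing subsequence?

4

   i    0    1    2    3    4    5    6    7    8    9   10   11   12
a[i]    3    4    2    7    8    2    5    2    1    3    5    5    3
L[i]    1    2    1    3    4    1    3    1    1    2    3    3    2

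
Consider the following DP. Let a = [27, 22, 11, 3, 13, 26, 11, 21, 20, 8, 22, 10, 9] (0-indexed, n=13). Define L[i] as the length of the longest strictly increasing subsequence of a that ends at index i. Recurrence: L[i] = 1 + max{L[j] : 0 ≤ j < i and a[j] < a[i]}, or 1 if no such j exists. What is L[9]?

   i    0    1    2    3    4    5    6    7    8    9   10   11   12
a[i]   27   22   11    3   13   26   11   21   20    8   22   10    9
L[i]    1    1    1    1    2    3    2    3    3    2    4    3    3

2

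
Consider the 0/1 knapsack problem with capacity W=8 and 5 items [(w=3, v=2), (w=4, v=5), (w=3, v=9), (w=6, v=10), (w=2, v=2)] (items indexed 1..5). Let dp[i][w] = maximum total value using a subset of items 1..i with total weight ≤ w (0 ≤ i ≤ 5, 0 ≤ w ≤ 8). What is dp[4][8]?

i\w   0   1   2   3   4   5   6   7   8
  0   0   0   0   0   0   0   0   0   0
  1   0   0   0   2   2   2   2   2   2
  2   0   0   0   2   5   5   5   7   7
  3   0   0   0   9   9   9  11  14  14
  4   0   0   0   9   9   9  11  14  14
  5   0   0   2   9   9  11  11  14  14

14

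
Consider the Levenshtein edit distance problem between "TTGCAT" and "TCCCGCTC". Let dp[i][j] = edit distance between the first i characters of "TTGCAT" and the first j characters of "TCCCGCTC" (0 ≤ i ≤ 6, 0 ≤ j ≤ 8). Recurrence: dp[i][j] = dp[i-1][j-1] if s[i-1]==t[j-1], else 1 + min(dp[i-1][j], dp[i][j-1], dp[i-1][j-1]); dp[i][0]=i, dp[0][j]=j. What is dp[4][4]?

2

   ''  T  C  C  C  G  C  T  C
''  0  1  2  3  4  5  6  7  8
 T  1  0  1  2  3  4  5  6  7
 T  2  1  1  2  3  4  5  5  6
 G  3  2  2  2  3  3  4  5  6
 C  4  3  2  2  2  3  3  4  5
 A  5  4  3  3  3  3  4  4  5
 T  6  5  4  4  4  4  4  4  5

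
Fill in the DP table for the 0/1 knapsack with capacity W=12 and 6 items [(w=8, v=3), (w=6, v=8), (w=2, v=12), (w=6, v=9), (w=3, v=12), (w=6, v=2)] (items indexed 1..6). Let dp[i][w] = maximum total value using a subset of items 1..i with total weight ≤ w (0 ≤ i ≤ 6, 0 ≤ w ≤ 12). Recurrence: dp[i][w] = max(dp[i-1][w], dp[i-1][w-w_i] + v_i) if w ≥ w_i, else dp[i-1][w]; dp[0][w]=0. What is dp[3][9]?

i\w   0   1   2   3   4   5   6   7   8   9  10  11  12
  0   0   0   0   0   0   0   0   0   0   0   0   0   0
  1   0   0   0   0   0   0   0   0   3   3   3   3   3
  2   0   0   0   0   0   0   8   8   8   8   8   8   8
  3   0   0  12  12  12  12  12  12  20  20  20  20  20
  4   0   0  12  12  12  12  12  12  21  21  21  21  21
  5   0   0  12  12  12  24  24  24  24  24  24  33  33
  6   0   0  12  12  12  24  24  24  24  24  24  33  33

20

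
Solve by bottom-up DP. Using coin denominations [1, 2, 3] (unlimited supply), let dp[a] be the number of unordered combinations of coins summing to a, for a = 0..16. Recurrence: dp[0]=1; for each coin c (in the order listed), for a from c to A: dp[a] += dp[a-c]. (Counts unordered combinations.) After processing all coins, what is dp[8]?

after  coin     0     1     2     3     4     5     6     7     8     9    10    11    12    13    14    15    16
          1     1     1     1     1     1     1     1     1     1     1     1     1     1     1     1     1     1
          2     1     1     2     2     3     3     4     4     5     5     6     6     7     7     8     8     9
          3     1     1     2     3     4     5     7     8    10    12    14    16    19    21    24    27    30

10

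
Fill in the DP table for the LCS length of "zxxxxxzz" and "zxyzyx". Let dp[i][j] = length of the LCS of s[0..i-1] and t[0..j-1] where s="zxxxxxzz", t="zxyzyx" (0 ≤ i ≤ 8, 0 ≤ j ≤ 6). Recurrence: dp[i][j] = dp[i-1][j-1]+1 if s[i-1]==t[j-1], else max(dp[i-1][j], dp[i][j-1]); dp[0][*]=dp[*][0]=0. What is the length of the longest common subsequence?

   ''  z  x  y  z  y  x
''  0  0  0  0  0  0  0
 z  0  1  1  1  1  1  1
 x  0  1  2  2  2  2  2
 x  0  1  2  2  2  2  3
 x  0  1  2  2  2  2  3
 x  0  1  2  2  2  2  3
 x  0  1  2  2  2  2  3
 z  0  1  2  2  3  3  3
 z  0  1  2  2  3  3  3

3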